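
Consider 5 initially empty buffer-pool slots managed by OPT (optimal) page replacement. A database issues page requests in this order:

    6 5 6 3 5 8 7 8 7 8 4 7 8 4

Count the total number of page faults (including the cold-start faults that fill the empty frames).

6

6: fault, frames (6)
5: fault, frames (6 5)
6: hit
3: fault, frames (6 5 3)
5: hit
8: fault, frames (6 5 3 8)
7: fault, frames (6 5 3 8 7)
8: hit
7: hit
8: hit
4: fault, evict 3, frames (6 5 8 7 4)
7: hit
8: hit
4: hit
Page faults: 6.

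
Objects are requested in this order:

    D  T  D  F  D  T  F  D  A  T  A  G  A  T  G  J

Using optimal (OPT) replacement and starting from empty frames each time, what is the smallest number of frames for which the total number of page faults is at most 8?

f=1: 16 faults
f=2: 9 faults
f=3: 6 faults
f=4: 6 faults
f=5: 6 faults
f=6: 6 faults
Smallest f with faults ≤ 8 is 3.

3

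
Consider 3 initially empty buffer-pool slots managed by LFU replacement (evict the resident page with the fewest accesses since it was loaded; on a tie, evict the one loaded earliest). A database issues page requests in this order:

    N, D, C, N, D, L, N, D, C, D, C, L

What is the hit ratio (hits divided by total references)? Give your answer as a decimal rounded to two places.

0.50

N: miss, frames [N]
D: miss, frames [N, D]
C: miss, frames [N, D, C]
N: hit
D: hit
L: miss, evict C, frames [N, D, L]
N: hit
D: hit
C: miss, evict L, frames [N, D, C]
D: hit
C: hit
L: miss, evict C, frames [N, D, L]
Hits: 6 of 12 references → 6/12 = 0.5000.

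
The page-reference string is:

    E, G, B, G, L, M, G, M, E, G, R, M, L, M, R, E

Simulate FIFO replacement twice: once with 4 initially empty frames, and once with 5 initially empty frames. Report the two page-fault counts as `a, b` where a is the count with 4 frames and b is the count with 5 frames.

4 frames: F F F . F F . . F F F . F F . F → 11 faults.
5 frames: F F F . F F . . . . F . . . . F → 7 faults.
7 < 11: adding a frame reduced faults, as is typical.

11, 7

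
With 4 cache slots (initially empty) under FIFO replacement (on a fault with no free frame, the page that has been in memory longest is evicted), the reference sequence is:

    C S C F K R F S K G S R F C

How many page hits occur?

C: miss, frames [C]
S: miss, frames [C, S]
C: hit
F: miss, frames [C, S, F]
K: miss, frames [C, S, F, K]
R: miss, evict C, frames [S, F, K, R]
F: hit
S: hit
K: hit
G: miss, evict S, frames [F, K, R, G]
S: miss, evict F, frames [K, R, G, S]
R: hit
F: miss, evict K, frames [R, G, S, F]
C: miss, evict R, frames [G, S, F, C]
Hits: 5.

5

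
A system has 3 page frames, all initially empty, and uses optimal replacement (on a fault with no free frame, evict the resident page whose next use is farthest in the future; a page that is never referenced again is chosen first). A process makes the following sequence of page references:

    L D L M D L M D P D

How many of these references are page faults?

4

L -> miss, frames {L}
D -> miss, frames {L,D}
L -> hit
M -> miss, frames {L,D,M}
D -> hit
L -> hit
M -> hit
D -> hit
P -> miss, evict M, frames {L,D,P}
D -> hit
Page faults: 4.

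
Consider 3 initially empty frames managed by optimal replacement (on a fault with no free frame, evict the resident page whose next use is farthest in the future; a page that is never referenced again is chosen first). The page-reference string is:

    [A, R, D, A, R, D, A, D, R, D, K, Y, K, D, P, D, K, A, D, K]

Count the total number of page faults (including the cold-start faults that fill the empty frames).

7

A → fault, frames (A)
R → fault, frames (A R)
D → fault, frames (A R D)
A → hit
R → hit
D → hit
A → hit
D → hit
R → hit
D → hit
K → fault, evict R, frames (A D K)
Y → fault, evict A, frames (D K Y)
K → hit
D → hit
P → fault, evict Y, frames (D K P)
D → hit
K → hit
A → fault, evict P, frames (D K A)
D → hit
K → hit
Page faults: 7.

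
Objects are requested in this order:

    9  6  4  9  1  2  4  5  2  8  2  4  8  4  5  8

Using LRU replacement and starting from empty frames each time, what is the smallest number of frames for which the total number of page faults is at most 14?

2

f=1: 16 faults
f=2: 14 faults
f=3: 10 faults
f=4: 7 faults
f=5: 7 faults
f=6: 7 faults
f=7: 7 faults
Smallest f with faults ≤ 14 is 2.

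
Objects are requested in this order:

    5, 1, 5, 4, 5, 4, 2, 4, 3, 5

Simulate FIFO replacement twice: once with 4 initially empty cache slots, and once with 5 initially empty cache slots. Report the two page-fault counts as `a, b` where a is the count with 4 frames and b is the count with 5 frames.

6, 5

4 frames: F F . F . . F . F F → 6 faults.
5 frames: F F . F . . F . F . → 5 faults.
5 < 6: adding a frame reduced faults, as is typical.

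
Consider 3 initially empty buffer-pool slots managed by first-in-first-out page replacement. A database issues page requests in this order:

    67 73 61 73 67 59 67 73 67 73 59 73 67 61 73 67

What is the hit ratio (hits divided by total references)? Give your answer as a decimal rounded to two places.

67 -> miss, frames {67}
73 -> miss, frames {67,73}
61 -> miss, frames {67,73,61}
73 -> hit
67 -> hit
59 -> miss, evict 67, frames {73,61,59}
67 -> miss, evict 73, frames {61,59,67}
73 -> miss, evict 61, frames {59,67,73}
67 -> hit
73 -> hit
59 -> hit
73 -> hit
67 -> hit
61 -> miss, evict 59, frames {67,73,61}
73 -> hit
67 -> hit
Hits: 9 of 16 references → 9/16 = 0.5625.

0.56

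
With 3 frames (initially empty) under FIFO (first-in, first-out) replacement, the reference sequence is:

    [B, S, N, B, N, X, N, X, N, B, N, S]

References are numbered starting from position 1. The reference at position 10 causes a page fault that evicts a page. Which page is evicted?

S

pos 1: B -> miss, frames (B)
pos 2: S -> miss, frames (B S)
pos 3: N -> miss, frames (B S N)
pos 4: B -> hit
pos 5: N -> hit
pos 6: X -> miss, evict B, frames (S N X)
pos 7: N -> hit
pos 8: X -> hit
pos 9: N -> hit
pos 10: B -> miss, evict S, frames (N X B)
At position 10, page S is evicted.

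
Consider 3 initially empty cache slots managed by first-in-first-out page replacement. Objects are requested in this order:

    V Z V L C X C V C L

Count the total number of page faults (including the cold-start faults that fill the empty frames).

7

V -> fault, frames [V]
Z -> fault, frames [V, Z]
V -> hit
L -> fault, frames [V, Z, L]
C -> fault, evict V, frames [Z, L, C]
X -> fault, evict Z, frames [L, C, X]
C -> hit
V -> fault, evict L, frames [C, X, V]
C -> hit
L -> fault, evict C, frames [X, V, L]
Page faults: 7.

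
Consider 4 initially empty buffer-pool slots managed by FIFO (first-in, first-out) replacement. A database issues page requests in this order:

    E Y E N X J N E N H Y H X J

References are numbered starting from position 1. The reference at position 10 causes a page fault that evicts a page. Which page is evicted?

pos 1: E → miss, frames {E}
pos 2: Y → miss, frames {E,Y}
pos 3: E → hit
pos 4: N → miss, frames {E,Y,N}
pos 5: X → miss, frames {E,Y,N,X}
pos 6: J → miss, evict E, frames {Y,N,X,J}
pos 7: N → hit
pos 8: E → miss, evict Y, frames {N,X,J,E}
pos 9: N → hit
pos 10: H → miss, evict N, frames {X,J,E,H}
At position 10, page N is evicted.

N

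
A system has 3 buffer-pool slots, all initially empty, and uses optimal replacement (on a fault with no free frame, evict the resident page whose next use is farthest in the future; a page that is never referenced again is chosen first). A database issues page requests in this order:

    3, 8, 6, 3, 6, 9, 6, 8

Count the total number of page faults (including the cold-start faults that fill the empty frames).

4

3 → miss, frames [3]
8 → miss, frames [3, 8]
6 → miss, frames [3, 8, 6]
3 → hit
6 → hit
9 → miss, evict 3, frames [8, 6, 9]
6 → hit
8 → hit
Page faults: 4.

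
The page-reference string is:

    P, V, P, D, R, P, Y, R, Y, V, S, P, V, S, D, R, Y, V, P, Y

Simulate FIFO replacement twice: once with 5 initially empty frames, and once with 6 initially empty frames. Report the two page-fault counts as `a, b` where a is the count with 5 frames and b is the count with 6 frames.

5 frames: F F . F F . F . . . F F F . F F F . . . → 11 faults.
6 frames: F F . F F . F . . . F . . . . . . . . . → 6 faults.
6 < 11: adding a frame reduced faults, as is typical.

11, 6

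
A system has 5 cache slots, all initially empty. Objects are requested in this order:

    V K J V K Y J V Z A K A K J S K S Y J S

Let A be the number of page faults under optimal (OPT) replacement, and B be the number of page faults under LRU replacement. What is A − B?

Under OPT: F F F . . F . . F F . . . . F . . . . . → 7 faults.
Under LRU: F F F . . F . . F F F . . . F . . F . . → 9 faults.
A − B = 7 − 9 = -2.

-2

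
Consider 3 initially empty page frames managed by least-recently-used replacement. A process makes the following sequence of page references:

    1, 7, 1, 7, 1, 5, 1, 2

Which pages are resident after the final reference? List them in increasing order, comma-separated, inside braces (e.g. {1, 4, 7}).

{1, 2, 5}

1: fault, frames [1]
7: fault, frames [1, 7]
1: hit
7: hit
1: hit
5: fault, frames [7, 1, 5]
1: hit
2: fault, evict 7, frames [5, 1, 2]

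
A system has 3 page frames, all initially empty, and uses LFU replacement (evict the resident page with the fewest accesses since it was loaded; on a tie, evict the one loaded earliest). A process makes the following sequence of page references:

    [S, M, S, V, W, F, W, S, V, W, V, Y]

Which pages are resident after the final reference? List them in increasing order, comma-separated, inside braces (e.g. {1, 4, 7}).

{S, W, Y}

S → miss, frames (S)
M → miss, frames (S M)
S → hit
V → miss, frames (S M V)
W → miss, evict M, frames (S V W)
F → miss, evict V, frames (S W F)
W → hit
S → hit
V → miss, evict F, frames (S W V)
W → hit
V → hit
Y → miss, evict V, frames (S W Y)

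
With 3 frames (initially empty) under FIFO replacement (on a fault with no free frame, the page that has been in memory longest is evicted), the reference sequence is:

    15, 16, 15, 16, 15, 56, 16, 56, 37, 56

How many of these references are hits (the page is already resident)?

6

15: miss, frames {15}
16: miss, frames {15,16}
15: hit
16: hit
15: hit
56: miss, frames {15,16,56}
16: hit
56: hit
37: miss, evict 15, frames {16,56,37}
56: hit
Hits: 6.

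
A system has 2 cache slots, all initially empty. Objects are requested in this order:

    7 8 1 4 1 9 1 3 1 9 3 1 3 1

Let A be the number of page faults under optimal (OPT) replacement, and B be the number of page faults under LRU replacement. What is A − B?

-1

Under OPT: F F F F . F . F . F . F . . → 8 faults.
Under LRU: F F F F . F . F . F F F . . → 9 faults.
A − B = 8 − 9 = -1.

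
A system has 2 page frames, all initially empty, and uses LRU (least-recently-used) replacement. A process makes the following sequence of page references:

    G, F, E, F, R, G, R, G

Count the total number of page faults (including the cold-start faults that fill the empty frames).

5

G -> fault, frames [G]
F -> fault, frames [G, F]
E -> fault, evict G, frames [F, E]
F -> hit
R -> fault, evict E, frames [F, R]
G -> fault, evict F, frames [R, G]
R -> hit
G -> hit
Page faults: 5.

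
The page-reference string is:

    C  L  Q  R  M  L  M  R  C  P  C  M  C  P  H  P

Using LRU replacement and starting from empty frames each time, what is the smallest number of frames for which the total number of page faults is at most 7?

5

f=1: 16 faults
f=2: 12 faults
f=3: 10 faults
f=4: 8 faults
f=5: 7 faults
f=6: 7 faults
f=7: 7 faults
Smallest f with faults ≤ 7 is 5.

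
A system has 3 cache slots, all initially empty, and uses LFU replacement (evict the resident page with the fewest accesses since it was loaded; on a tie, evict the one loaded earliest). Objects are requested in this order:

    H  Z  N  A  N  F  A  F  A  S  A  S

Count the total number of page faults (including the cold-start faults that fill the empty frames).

H -> fault, frames {H}
Z -> fault, frames {H,Z}
N -> fault, frames {H,Z,N}
A -> fault, evict H, frames {Z,N,A}
N -> hit
F -> fault, evict Z, frames {N,A,F}
A -> hit
F -> hit
A -> hit
S -> fault, evict N, frames {A,F,S}
A -> hit
S -> hit
Page faults: 6.

6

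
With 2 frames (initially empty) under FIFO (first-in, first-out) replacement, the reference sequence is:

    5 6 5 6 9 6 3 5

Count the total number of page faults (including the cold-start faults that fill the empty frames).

5

5 -> fault, frames {5}
6 -> fault, frames {5,6}
5 -> hit
6 -> hit
9 -> fault, evict 5, frames {6,9}
6 -> hit
3 -> fault, evict 6, frames {9,3}
5 -> fault, evict 9, frames {3,5}
Page faults: 5.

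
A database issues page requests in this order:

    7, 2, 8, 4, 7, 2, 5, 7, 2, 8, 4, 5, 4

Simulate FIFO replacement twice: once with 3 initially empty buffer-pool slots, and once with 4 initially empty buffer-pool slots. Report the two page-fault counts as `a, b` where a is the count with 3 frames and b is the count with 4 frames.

3 frames: F F F F F F F . . F F . . → 9 faults.
4 frames: F F F F . . F F F F F F . → 10 faults.
10 > 9: adding a frame increased faults — Belady's anomaly.

9, 10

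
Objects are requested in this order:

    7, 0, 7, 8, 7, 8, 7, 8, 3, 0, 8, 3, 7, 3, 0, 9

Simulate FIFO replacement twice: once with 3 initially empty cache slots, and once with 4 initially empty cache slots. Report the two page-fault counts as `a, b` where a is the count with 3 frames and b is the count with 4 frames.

3 frames: F F . F . . . . F . . . F . F F → 7 faults.
4 frames: F F . F . . . . F . . . . . . F → 5 faults.
5 < 7: adding a frame reduced faults, as is typical.

7, 5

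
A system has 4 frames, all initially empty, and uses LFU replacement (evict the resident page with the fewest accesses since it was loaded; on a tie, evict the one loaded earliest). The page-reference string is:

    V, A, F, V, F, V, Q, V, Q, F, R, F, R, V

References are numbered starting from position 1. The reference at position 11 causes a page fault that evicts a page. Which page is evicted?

A

pos 1: V: miss, frames [V]
pos 2: A: miss, frames [V, A]
pos 3: F: miss, frames [V, A, F]
pos 4: V: hit
pos 5: F: hit
pos 6: V: hit
pos 7: Q: miss, frames [V, A, F, Q]
pos 8: V: hit
pos 9: Q: hit
pos 10: F: hit
pos 11: R: miss, evict A, frames [V, F, Q, R]
At position 11, page A is evicted.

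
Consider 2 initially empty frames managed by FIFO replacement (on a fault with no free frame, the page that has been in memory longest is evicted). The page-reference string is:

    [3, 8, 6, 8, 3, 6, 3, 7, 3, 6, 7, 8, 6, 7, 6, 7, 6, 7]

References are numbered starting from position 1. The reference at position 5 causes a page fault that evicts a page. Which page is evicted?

pos 1: 3 → miss, frames [3]
pos 2: 8 → miss, frames [3, 8]
pos 3: 6 → miss, evict 3, frames [8, 6]
pos 4: 8 → hit
pos 5: 3 → miss, evict 8, frames [6, 3]
At position 5, page 8 is evicted.

8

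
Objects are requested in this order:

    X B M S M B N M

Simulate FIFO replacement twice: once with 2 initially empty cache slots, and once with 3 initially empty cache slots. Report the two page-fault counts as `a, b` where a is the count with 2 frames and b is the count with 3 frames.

7, 5

2 frames: F F F F . F F F → 7 faults.
3 frames: F F F F . . F . → 5 faults.
5 < 7: adding a frame reduced faults, as is typical.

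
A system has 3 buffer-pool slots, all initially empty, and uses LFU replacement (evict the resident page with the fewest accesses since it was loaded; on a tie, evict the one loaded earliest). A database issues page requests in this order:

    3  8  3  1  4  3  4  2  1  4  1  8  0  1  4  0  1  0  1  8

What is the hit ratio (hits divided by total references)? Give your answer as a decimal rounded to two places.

3: miss, frames [3]
8: miss, frames [3, 8]
3: hit
1: miss, frames [3, 8, 1]
4: miss, evict 8, frames [3, 1, 4]
3: hit
4: hit
2: miss, evict 1, frames [3, 4, 2]
1: miss, evict 2, frames [3, 4, 1]
4: hit
1: hit
8: miss, evict 1, frames [3, 4, 8]
0: miss, evict 8, frames [3, 4, 0]
1: miss, evict 0, frames [3, 4, 1]
4: hit
0: miss, evict 1, frames [3, 4, 0]
1: miss, evict 0, frames [3, 4, 1]
0: miss, evict 1, frames [3, 4, 0]
1: miss, evict 0, frames [3, 4, 1]
8: miss, evict 1, frames [3, 4, 8]
Hits: 6 of 20 references → 6/20 = 0.3000.

0.30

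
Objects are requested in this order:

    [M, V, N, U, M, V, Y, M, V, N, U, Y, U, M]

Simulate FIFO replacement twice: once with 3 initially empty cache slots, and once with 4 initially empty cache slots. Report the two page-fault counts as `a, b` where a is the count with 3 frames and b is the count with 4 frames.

3 frames: F F F F F F F . . F F . . F → 10 faults.
4 frames: F F F F . . F F F F F F . F → 11 faults.
11 > 10: adding a frame increased faults — Belady's anomaly.

10, 11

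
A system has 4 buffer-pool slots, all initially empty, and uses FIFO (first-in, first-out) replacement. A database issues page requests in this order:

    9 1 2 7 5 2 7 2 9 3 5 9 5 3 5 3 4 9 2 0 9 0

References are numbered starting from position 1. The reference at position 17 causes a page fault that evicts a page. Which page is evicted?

7

pos 1: 9: fault, frames {9}
pos 2: 1: fault, frames {9,1}
pos 3: 2: fault, frames {9,1,2}
pos 4: 7: fault, frames {9,1,2,7}
pos 5: 5: fault, evict 9, frames {1,2,7,5}
pos 6: 2: hit
pos 7: 7: hit
pos 8: 2: hit
pos 9: 9: fault, evict 1, frames {2,7,5,9}
pos 10: 3: fault, evict 2, frames {7,5,9,3}
pos 11: 5: hit
pos 12: 9: hit
pos 13: 5: hit
pos 14: 3: hit
pos 15: 5: hit
pos 16: 3: hit
pos 17: 4: fault, evict 7, frames {5,9,3,4}
At position 17, page 7 is evicted.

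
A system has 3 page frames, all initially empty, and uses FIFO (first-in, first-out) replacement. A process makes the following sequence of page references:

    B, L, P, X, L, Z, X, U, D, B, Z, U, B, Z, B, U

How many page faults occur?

B -> miss, frames (B)
L -> miss, frames (B L)
P -> miss, frames (B L P)
X -> miss, evict B, frames (L P X)
L -> hit
Z -> miss, evict L, frames (P X Z)
X -> hit
U -> miss, evict P, frames (X Z U)
D -> miss, evict X, frames (Z U D)
B -> miss, evict Z, frames (U D B)
Z -> miss, evict U, frames (D B Z)
U -> miss, evict D, frames (B Z U)
B -> hit
Z -> hit
B -> hit
U -> hit
Page faults: 10.

10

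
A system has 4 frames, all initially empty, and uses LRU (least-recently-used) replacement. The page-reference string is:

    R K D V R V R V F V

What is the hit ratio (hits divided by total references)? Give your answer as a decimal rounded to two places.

R -> fault, frames {R}
K -> fault, frames {R,K}
D -> fault, frames {R,K,D}
V -> fault, frames {R,K,D,V}
R -> hit
V -> hit
R -> hit
V -> hit
F -> fault, evict K, frames {D,R,V,F}
V -> hit
Hits: 5 of 10 references → 5/10 = 0.5000.

0.50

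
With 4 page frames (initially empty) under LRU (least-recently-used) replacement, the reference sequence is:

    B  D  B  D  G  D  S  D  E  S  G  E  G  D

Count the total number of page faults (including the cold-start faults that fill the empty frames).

5

B → fault, frames [B]
D → fault, frames [B, D]
B → hit
D → hit
G → fault, frames [B, D, G]
D → hit
S → fault, frames [B, G, D, S]
D → hit
E → fault, evict B, frames [G, S, D, E]
S → hit
G → hit
E → hit
G → hit
D → hit
Page faults: 5.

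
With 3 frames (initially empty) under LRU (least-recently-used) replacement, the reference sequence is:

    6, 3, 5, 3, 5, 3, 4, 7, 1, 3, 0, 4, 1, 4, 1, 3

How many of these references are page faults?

11

6: miss, frames (6)
3: miss, frames (6 3)
5: miss, frames (6 3 5)
3: hit
5: hit
3: hit
4: miss, evict 6, frames (5 3 4)
7: miss, evict 5, frames (3 4 7)
1: miss, evict 3, frames (4 7 1)
3: miss, evict 4, frames (7 1 3)
0: miss, evict 7, frames (1 3 0)
4: miss, evict 1, frames (3 0 4)
1: miss, evict 3, frames (0 4 1)
4: hit
1: hit
3: miss, evict 0, frames (4 1 3)
Page faults: 11.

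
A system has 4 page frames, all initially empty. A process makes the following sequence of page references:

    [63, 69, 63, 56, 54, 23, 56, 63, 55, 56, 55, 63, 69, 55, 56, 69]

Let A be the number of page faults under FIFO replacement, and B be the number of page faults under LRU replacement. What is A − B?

2

Under FIFO: F F . F F F . F F F . . F . . . → 9 faults.
Under LRU: F F . F F F . . F . . . F . . . → 7 faults.
A − B = 9 − 7 = 2.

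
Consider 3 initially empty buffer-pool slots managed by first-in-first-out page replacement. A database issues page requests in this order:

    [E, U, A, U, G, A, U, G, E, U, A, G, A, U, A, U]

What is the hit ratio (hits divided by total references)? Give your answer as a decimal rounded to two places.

0.50

E -> fault, frames [E]
U -> fault, frames [E, U]
A -> fault, frames [E, U, A]
U -> hit
G -> fault, evict E, frames [U, A, G]
A -> hit
U -> hit
G -> hit
E -> fault, evict U, frames [A, G, E]
U -> fault, evict A, frames [G, E, U]
A -> fault, evict G, frames [E, U, A]
G -> fault, evict E, frames [U, A, G]
A -> hit
U -> hit
A -> hit
U -> hit
Hits: 8 of 16 references → 8/16 = 0.5000.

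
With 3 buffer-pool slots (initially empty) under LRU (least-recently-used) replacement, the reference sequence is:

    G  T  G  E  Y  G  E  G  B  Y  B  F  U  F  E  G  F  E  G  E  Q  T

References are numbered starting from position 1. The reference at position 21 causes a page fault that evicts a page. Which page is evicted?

F

pos 1: G -> miss, frames {G}
pos 2: T -> miss, frames {G,T}
pos 3: G -> hit
pos 4: E -> miss, frames {T,G,E}
pos 5: Y -> miss, evict T, frames {G,E,Y}
pos 6: G -> hit
pos 7: E -> hit
pos 8: G -> hit
pos 9: B -> miss, evict Y, frames {E,G,B}
pos 10: Y -> miss, evict E, frames {G,B,Y}
pos 11: B -> hit
pos 12: F -> miss, evict G, frames {Y,B,F}
pos 13: U -> miss, evict Y, frames {B,F,U}
pos 14: F -> hit
pos 15: E -> miss, evict B, frames {U,F,E}
pos 16: G -> miss, evict U, frames {F,E,G}
pos 17: F -> hit
pos 18: E -> hit
pos 19: G -> hit
pos 20: E -> hit
pos 21: Q -> miss, evict F, frames {G,E,Q}
At position 21, page F is evicted.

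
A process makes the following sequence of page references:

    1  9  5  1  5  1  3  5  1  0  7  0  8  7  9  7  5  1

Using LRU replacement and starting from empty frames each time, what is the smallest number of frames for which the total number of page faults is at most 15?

f=1: 18 faults
f=2: 14 faults
f=3: 10 faults
f=4: 10 faults
f=5: 10 faults
f=6: 8 faults
f=7: 7 faults
Smallest f with faults ≤ 15 is 2.

2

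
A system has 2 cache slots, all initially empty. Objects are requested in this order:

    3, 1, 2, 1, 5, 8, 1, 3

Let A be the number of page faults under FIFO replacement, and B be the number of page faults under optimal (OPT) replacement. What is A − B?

Under FIFO: F F F . F F F F → 7 faults.
Under OPT: F F F . F F . F → 6 faults.
A − B = 7 − 6 = 1.

1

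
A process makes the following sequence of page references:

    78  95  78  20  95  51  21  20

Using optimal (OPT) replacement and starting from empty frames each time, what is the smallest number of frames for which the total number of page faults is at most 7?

2

f=1: 8 faults
f=2: 5 faults
f=3: 5 faults
f=4: 5 faults
f=5: 5 faults
Smallest f with faults ≤ 7 is 2.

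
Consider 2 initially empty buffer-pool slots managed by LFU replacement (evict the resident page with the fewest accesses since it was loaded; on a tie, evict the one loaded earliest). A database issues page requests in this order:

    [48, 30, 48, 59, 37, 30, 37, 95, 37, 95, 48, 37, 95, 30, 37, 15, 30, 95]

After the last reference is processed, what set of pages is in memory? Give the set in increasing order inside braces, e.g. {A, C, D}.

48 -> miss, frames (48)
30 -> miss, frames (48 30)
48 -> hit
59 -> miss, evict 30, frames (48 59)
37 -> miss, evict 59, frames (48 37)
30 -> miss, evict 37, frames (48 30)
37 -> miss, evict 30, frames (48 37)
95 -> miss, evict 37, frames (48 95)
37 -> miss, evict 95, frames (48 37)
95 -> miss, evict 37, frames (48 95)
48 -> hit
37 -> miss, evict 95, frames (48 37)
95 -> miss, evict 37, frames (48 95)
30 -> miss, evict 95, frames (48 30)
37 -> miss, evict 30, frames (48 37)
15 -> miss, evict 37, frames (48 15)
30 -> miss, evict 15, frames (48 30)
95 -> miss, evict 30, frames (48 95)

{48, 95}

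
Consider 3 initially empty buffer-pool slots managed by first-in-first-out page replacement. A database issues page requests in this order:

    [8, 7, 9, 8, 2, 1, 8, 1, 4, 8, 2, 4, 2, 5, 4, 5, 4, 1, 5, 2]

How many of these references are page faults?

8 → miss, frames (8)
7 → miss, frames (8 7)
9 → miss, frames (8 7 9)
8 → hit
2 → miss, evict 8, frames (7 9 2)
1 → miss, evict 7, frames (9 2 1)
8 → miss, evict 9, frames (2 1 8)
1 → hit
4 → miss, evict 2, frames (1 8 4)
8 → hit
2 → miss, evict 1, frames (8 4 2)
4 → hit
2 → hit
5 → miss, evict 8, frames (4 2 5)
4 → hit
5 → hit
4 → hit
1 → miss, evict 4, frames (2 5 1)
5 → hit
2 → hit
Page faults: 10.

10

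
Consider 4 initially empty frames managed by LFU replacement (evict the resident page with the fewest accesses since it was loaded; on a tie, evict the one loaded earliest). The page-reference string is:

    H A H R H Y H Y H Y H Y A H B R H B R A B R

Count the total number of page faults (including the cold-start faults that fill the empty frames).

H -> miss, frames {H}
A -> miss, frames {H,A}
H -> hit
R -> miss, frames {H,A,R}
H -> hit
Y -> miss, frames {H,A,R,Y}
H -> hit
Y -> hit
H -> hit
Y -> hit
H -> hit
Y -> hit
A -> hit
H -> hit
B -> miss, evict R, frames {H,A,Y,B}
R -> miss, evict B, frames {H,A,Y,R}
H -> hit
B -> miss, evict R, frames {H,A,Y,B}
R -> miss, evict B, frames {H,A,Y,R}
A -> hit
B -> miss, evict R, frames {H,A,Y,B}
R -> miss, evict B, frames {H,A,Y,R}
Page faults: 10.

10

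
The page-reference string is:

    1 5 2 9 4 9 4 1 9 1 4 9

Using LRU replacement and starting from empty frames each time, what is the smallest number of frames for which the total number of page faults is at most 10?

f=1: 12 faults
f=2: 9 faults
f=3: 6 faults
f=4: 6 faults
f=5: 5 faults
Smallest f with faults ≤ 10 is 2.

2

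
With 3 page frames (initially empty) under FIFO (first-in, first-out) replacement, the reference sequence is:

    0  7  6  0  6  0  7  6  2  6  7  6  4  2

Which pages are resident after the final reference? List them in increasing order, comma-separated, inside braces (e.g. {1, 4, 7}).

0 -> fault, frames [0]
7 -> fault, frames [0, 7]
6 -> fault, frames [0, 7, 6]
0 -> hit
6 -> hit
0 -> hit
7 -> hit
6 -> hit
2 -> fault, evict 0, frames [7, 6, 2]
6 -> hit
7 -> hit
6 -> hit
4 -> fault, evict 7, frames [6, 2, 4]
2 -> hit

{2, 4, 6}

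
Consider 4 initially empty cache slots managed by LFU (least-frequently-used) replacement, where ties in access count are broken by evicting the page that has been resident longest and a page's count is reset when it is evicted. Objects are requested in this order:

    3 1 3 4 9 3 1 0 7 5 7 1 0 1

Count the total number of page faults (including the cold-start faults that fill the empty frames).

8

3 → fault, frames (3)
1 → fault, frames (3 1)
3 → hit
4 → fault, frames (3 1 4)
9 → fault, frames (3 1 4 9)
3 → hit
1 → hit
0 → fault, evict 4, frames (3 1 9 0)
7 → fault, evict 9, frames (3 1 0 7)
5 → fault, evict 0, frames (3 1 7 5)
7 → hit
1 → hit
0 → fault, evict 5, frames (3 1 7 0)
1 → hit
Page faults: 8.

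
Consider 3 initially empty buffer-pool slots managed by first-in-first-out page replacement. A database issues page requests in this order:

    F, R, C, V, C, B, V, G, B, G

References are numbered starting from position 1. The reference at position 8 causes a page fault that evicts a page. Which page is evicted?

C

pos 1: F -> miss, frames [F]
pos 2: R -> miss, frames [F, R]
pos 3: C -> miss, frames [F, R, C]
pos 4: V -> miss, evict F, frames [R, C, V]
pos 5: C -> hit
pos 6: B -> miss, evict R, frames [C, V, B]
pos 7: V -> hit
pos 8: G -> miss, evict C, frames [V, B, G]
At position 8, page C is evicted.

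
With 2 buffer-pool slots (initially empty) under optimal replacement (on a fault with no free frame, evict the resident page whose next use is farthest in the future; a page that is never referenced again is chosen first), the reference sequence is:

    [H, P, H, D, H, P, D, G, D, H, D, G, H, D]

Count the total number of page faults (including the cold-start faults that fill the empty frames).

8

H -> miss, frames (H)
P -> miss, frames (H P)
H -> hit
D -> miss, evict P, frames (H D)
H -> hit
P -> miss, evict H, frames (D P)
D -> hit
G -> miss, evict P, frames (D G)
D -> hit
H -> miss, evict G, frames (D H)
D -> hit
G -> miss, evict D, frames (H G)
H -> hit
D -> miss, evict G, frames (H D)
Page faults: 8.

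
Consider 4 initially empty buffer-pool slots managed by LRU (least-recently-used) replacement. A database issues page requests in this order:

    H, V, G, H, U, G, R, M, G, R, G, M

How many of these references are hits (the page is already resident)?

H -> miss, frames {H}
V -> miss, frames {H,V}
G -> miss, frames {H,V,G}
H -> hit
U -> miss, frames {V,G,H,U}
G -> hit
R -> miss, evict V, frames {H,U,G,R}
M -> miss, evict H, frames {U,G,R,M}
G -> hit
R -> hit
G -> hit
M -> hit
Hits: 6.

6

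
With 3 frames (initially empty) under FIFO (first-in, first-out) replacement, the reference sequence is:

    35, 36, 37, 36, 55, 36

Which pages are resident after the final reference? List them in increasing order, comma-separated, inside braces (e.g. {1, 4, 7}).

{36, 37, 55}

35 → miss, frames {35}
36 → miss, frames {35,36}
37 → miss, frames {35,36,37}
36 → hit
55 → miss, evict 35, frames {36,37,55}
36 → hit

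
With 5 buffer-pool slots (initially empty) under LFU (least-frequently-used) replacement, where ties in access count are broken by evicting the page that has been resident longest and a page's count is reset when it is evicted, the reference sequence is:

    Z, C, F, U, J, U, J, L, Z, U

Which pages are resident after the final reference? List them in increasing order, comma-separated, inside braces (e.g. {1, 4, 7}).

Z → miss, frames {Z}
C → miss, frames {Z,C}
F → miss, frames {Z,C,F}
U → miss, frames {Z,C,F,U}
J → miss, frames {Z,C,F,U,J}
U → hit
J → hit
L → miss, evict Z, frames {C,F,U,J,L}
Z → miss, evict C, frames {F,U,J,L,Z}
U → hit

{F, J, L, U, Z}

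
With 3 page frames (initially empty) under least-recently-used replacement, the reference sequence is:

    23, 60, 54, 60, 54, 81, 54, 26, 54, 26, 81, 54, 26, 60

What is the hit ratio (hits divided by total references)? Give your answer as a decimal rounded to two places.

0.57

23 -> miss, frames [23]
60 -> miss, frames [23, 60]
54 -> miss, frames [23, 60, 54]
60 -> hit
54 -> hit
81 -> miss, evict 23, frames [60, 54, 81]
54 -> hit
26 -> miss, evict 60, frames [81, 54, 26]
54 -> hit
26 -> hit
81 -> hit
54 -> hit
26 -> hit
60 -> miss, evict 81, frames [54, 26, 60]
Hits: 8 of 14 references → 8/14 = 0.5714.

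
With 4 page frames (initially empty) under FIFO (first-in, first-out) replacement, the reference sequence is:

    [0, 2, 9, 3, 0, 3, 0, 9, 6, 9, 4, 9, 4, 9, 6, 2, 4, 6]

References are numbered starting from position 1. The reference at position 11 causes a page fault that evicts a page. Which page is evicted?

2

pos 1: 0 -> miss, frames [0]
pos 2: 2 -> miss, frames [0, 2]
pos 3: 9 -> miss, frames [0, 2, 9]
pos 4: 3 -> miss, frames [0, 2, 9, 3]
pos 5: 0 -> hit
pos 6: 3 -> hit
pos 7: 0 -> hit
pos 8: 9 -> hit
pos 9: 6 -> miss, evict 0, frames [2, 9, 3, 6]
pos 10: 9 -> hit
pos 11: 4 -> miss, evict 2, frames [9, 3, 6, 4]
At position 11, page 2 is evicted.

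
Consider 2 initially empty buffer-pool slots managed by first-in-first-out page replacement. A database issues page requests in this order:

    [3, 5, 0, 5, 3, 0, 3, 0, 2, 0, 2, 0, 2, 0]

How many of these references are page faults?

3 -> miss, frames (3)
5 -> miss, frames (3 5)
0 -> miss, evict 3, frames (5 0)
5 -> hit
3 -> miss, evict 5, frames (0 3)
0 -> hit
3 -> hit
0 -> hit
2 -> miss, evict 0, frames (3 2)
0 -> miss, evict 3, frames (2 0)
2 -> hit
0 -> hit
2 -> hit
0 -> hit
Page faults: 6.

6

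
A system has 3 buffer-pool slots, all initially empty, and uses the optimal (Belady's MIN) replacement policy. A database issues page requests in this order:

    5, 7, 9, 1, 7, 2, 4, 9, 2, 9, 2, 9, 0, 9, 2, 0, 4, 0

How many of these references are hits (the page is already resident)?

10

5 → miss, frames [5]
7 → miss, frames [5, 7]
9 → miss, frames [5, 7, 9]
1 → miss, evict 5, frames [7, 9, 1]
7 → hit
2 → miss, evict 1, frames [7, 9, 2]
4 → miss, evict 7, frames [9, 2, 4]
9 → hit
2 → hit
9 → hit
2 → hit
9 → hit
0 → miss, evict 4, frames [9, 2, 0]
9 → hit
2 → hit
0 → hit
4 → miss, evict 2, frames [9, 0, 4]
0 → hit
Hits: 10.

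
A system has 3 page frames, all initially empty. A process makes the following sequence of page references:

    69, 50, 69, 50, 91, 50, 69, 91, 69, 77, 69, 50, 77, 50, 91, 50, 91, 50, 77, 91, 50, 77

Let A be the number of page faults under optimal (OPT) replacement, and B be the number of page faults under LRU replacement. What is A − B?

-1

Under OPT: F F . . F . . . . F . . . . F . . . . . . . → 5 faults.
Under LRU: F F . . F . . . . F . F . . F . . . . . . . → 6 faults.
A − B = 5 − 6 = -1.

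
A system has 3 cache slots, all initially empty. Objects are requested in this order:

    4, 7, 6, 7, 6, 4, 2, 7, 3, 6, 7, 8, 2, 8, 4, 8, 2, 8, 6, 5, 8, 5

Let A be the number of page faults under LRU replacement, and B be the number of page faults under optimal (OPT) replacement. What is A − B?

Under LRU: F F F . . . F F F F . F F . F . . . F F . . → 12 faults.
Under OPT: F F F . . . F . F . . F F . F . . . F F . . → 10 faults.
A − B = 12 − 10 = 2.

2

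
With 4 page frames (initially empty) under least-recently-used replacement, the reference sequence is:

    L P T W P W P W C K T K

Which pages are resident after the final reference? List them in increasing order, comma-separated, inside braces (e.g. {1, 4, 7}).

{C, K, T, W}

L: fault, frames [L]
P: fault, frames [L, P]
T: fault, frames [L, P, T]
W: fault, frames [L, P, T, W]
P: hit
W: hit
P: hit
W: hit
C: fault, evict L, frames [T, P, W, C]
K: fault, evict T, frames [P, W, C, K]
T: fault, evict P, frames [W, C, K, T]
K: hit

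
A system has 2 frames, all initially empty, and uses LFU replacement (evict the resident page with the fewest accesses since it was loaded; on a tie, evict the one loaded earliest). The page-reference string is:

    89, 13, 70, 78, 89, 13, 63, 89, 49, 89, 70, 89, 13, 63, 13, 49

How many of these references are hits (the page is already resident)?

2

89 -> miss, frames [89]
13 -> miss, frames [89, 13]
70 -> miss, evict 89, frames [13, 70]
78 -> miss, evict 13, frames [70, 78]
89 -> miss, evict 70, frames [78, 89]
13 -> miss, evict 78, frames [89, 13]
63 -> miss, evict 89, frames [13, 63]
89 -> miss, evict 13, frames [63, 89]
49 -> miss, evict 63, frames [89, 49]
89 -> hit
70 -> miss, evict 49, frames [89, 70]
89 -> hit
13 -> miss, evict 70, frames [89, 13]
63 -> miss, evict 13, frames [89, 63]
13 -> miss, evict 63, frames [89, 13]
49 -> miss, evict 13, frames [89, 49]
Hits: 2.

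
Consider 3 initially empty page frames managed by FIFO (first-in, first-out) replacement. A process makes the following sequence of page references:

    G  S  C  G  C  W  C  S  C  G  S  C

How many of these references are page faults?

7

G -> fault, frames {G}
S -> fault, frames {G,S}
C -> fault, frames {G,S,C}
G -> hit
C -> hit
W -> fault, evict G, frames {S,C,W}
C -> hit
S -> hit
C -> hit
G -> fault, evict S, frames {C,W,G}
S -> fault, evict C, frames {W,G,S}
C -> fault, evict W, frames {G,S,C}
Page faults: 7.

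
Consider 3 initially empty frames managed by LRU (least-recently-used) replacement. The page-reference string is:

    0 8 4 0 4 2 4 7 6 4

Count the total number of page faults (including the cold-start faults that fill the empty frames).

6

0 -> miss, frames [0]
8 -> miss, frames [0, 8]
4 -> miss, frames [0, 8, 4]
0 -> hit
4 -> hit
2 -> miss, evict 8, frames [0, 4, 2]
4 -> hit
7 -> miss, evict 0, frames [2, 4, 7]
6 -> miss, evict 2, frames [4, 7, 6]
4 -> hit
Page faults: 6.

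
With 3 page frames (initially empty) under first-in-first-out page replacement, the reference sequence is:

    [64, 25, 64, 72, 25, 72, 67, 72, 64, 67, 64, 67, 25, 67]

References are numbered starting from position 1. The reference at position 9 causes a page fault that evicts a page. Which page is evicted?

25

pos 1: 64 -> miss, frames {64}
pos 2: 25 -> miss, frames {64,25}
pos 3: 64 -> hit
pos 4: 72 -> miss, frames {64,25,72}
pos 5: 25 -> hit
pos 6: 72 -> hit
pos 7: 67 -> miss, evict 64, frames {25,72,67}
pos 8: 72 -> hit
pos 9: 64 -> miss, evict 25, frames {72,67,64}
At position 9, page 25 is evicted.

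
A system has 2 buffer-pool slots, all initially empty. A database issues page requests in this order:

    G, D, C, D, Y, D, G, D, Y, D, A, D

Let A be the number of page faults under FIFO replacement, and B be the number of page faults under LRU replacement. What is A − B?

2

Under FIFO: F F F . F F F . F F F . → 9 faults.
Under LRU: F F F . F . F . F . F . → 7 faults.
A − B = 9 − 7 = 2.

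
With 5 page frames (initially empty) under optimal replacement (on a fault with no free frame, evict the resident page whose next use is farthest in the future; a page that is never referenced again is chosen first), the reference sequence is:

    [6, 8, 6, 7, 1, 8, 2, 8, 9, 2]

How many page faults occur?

6

6 → fault, frames [6]
8 → fault, frames [6, 8]
6 → hit
7 → fault, frames [6, 8, 7]
1 → fault, frames [6, 8, 7, 1]
8 → hit
2 → fault, frames [6, 8, 7, 1, 2]
8 → hit
9 → fault, evict 1, frames [6, 8, 7, 2, 9]
2 → hit
Page faults: 6.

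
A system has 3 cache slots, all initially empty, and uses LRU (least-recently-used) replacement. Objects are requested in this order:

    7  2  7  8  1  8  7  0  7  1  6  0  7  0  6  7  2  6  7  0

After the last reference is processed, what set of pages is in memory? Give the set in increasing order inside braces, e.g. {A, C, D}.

7 → miss, frames {7}
2 → miss, frames {7,2}
7 → hit
8 → miss, frames {2,7,8}
1 → miss, evict 2, frames {7,8,1}
8 → hit
7 → hit
0 → miss, evict 1, frames {8,7,0}
7 → hit
1 → miss, evict 8, frames {0,7,1}
6 → miss, evict 0, frames {7,1,6}
0 → miss, evict 7, frames {1,6,0}
7 → miss, evict 1, frames {6,0,7}
0 → hit
6 → hit
7 → hit
2 → miss, evict 0, frames {6,7,2}
6 → hit
7 → hit
0 → miss, evict 2, frames {6,7,0}

{0, 6, 7}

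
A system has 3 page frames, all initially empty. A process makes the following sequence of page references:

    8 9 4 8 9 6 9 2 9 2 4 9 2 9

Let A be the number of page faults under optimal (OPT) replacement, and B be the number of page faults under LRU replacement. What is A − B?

-1

Under OPT: F F F . . F . F . . . . . . → 5 faults.
Under LRU: F F F . . F . F . . F . . . → 6 faults.
A − B = 5 − 6 = -1.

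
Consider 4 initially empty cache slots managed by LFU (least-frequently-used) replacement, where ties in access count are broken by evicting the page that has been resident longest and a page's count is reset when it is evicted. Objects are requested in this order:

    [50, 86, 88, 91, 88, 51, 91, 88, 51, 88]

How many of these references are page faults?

50 → miss, frames (50)
86 → miss, frames (50 86)
88 → miss, frames (50 86 88)
91 → miss, frames (50 86 88 91)
88 → hit
51 → miss, evict 50, frames (86 88 91 51)
91 → hit
88 → hit
51 → hit
88 → hit
Page faults: 5.

5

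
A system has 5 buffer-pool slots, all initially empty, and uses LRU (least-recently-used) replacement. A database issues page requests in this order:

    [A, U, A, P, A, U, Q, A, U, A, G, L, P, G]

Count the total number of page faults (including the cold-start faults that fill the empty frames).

7

A: fault, frames [A]
U: fault, frames [A, U]
A: hit
P: fault, frames [U, A, P]
A: hit
U: hit
Q: fault, frames [P, A, U, Q]
A: hit
U: hit
A: hit
G: fault, frames [P, Q, U, A, G]
L: fault, evict P, frames [Q, U, A, G, L]
P: fault, evict Q, frames [U, A, G, L, P]
G: hit
Page faults: 7.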